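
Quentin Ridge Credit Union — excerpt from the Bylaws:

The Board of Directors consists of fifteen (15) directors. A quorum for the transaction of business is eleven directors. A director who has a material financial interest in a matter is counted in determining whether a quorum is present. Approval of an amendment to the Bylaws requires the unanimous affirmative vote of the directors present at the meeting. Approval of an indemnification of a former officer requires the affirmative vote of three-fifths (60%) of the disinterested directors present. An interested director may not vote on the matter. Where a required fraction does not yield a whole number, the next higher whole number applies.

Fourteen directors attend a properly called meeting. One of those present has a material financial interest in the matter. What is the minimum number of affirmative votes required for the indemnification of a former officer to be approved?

8

The indemnification of a former officer requires three-fifths of the disinterested directors present (14 − 1 = 13).
3/5 of 13 = 7.80, rounded up to 8.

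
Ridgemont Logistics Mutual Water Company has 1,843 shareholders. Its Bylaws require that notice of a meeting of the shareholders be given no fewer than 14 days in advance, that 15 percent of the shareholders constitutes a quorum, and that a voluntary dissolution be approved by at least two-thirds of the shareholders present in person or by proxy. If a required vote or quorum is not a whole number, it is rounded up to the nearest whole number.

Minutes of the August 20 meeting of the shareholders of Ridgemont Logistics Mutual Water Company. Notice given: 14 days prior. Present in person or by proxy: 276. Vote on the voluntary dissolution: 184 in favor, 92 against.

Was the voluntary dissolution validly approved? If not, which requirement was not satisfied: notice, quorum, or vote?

Notice: 14 days given; 14 required. Satisfied.
Quorum: 15% of 1,843 = 276.45, rounded up to 277; 276 present. Not satisfied.
Vote: requires two-thirds of those present (276); 2/3 of 276 = 184, so 184 needed; 184 in favor. Satisfied.

Invalid — quorum requirement not satisfied.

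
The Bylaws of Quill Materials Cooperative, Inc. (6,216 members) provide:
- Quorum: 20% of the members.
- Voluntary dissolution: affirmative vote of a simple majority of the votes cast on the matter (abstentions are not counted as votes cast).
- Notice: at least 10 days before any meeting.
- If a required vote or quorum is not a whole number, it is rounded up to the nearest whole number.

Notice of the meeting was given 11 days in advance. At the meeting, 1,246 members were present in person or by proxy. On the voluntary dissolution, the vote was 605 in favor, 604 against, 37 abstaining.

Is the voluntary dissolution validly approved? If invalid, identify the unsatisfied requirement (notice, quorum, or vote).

Valid — all requirements satisfied.

Notice: 11 days given; 10 required. Satisfied.
Quorum: 20% of 6,216 = 1,243.20, rounded up to 1,244; 1,246 present. Satisfied.
Vote: requires a majority of the votes cast (1,246 − 37 abstaining = 1,209); a majority of 1209 is 605, so 605 needed; 605 in favor. Satisfied.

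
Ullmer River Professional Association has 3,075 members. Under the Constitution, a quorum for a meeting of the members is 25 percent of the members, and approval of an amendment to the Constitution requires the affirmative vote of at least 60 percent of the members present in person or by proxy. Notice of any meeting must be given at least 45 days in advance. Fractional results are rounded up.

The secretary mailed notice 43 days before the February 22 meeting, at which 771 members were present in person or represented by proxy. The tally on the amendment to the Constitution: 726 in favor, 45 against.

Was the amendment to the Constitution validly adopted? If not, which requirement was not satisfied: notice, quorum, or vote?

Invalid — notice requirement not satisfied.

Notice: 43 days given; 45 required. Not satisfied.
Quorum: 25% of 3,075 = 768.75, rounded up to 769; 771 present. Satisfied.
Vote: requires three-fifths of those present (771); 3/5 of 771 = 462.60, rounded up to 463, so 463 needed; 726 in favor. Satisfied.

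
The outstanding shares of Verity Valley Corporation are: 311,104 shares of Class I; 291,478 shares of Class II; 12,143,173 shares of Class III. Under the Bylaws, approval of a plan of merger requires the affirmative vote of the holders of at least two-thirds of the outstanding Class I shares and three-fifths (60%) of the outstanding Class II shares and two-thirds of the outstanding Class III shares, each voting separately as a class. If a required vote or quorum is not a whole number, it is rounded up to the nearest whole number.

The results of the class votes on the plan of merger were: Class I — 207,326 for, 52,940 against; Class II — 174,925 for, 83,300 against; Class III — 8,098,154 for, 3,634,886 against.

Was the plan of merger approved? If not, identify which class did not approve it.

Class I: 2/3 of 311104 = 207402.67, rounded up to 207403; 207,403 required, 207,326 in favor — not approved.
Class II: 3/5 of 291478 = 174886.80, rounded up to 174887; 174,887 required, 174,925 in favor — approved.
Class III: 2/3 of 12143173 = 8095448.67, rounded up to 8095449; 8,095,449 required, 8,098,154 in favor — approved.

Not approved — the Class I shares did not give the required vote.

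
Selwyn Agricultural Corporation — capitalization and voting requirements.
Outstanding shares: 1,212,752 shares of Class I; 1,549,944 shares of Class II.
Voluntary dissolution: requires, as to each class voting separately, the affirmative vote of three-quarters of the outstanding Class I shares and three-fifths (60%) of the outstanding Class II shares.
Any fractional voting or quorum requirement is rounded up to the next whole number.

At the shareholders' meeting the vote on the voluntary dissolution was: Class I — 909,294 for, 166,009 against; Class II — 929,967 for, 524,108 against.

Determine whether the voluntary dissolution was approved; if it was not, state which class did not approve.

Not approved — the Class I shares did not give the required vote.

Class I: 3/4 of 1212752 = 909564; 909,564 required, 909,294 in favor — not approved.
Class II: 3/5 of 1549944 = 929966.40, rounded up to 929967; 929,967 required, 929,967 in favor — approved.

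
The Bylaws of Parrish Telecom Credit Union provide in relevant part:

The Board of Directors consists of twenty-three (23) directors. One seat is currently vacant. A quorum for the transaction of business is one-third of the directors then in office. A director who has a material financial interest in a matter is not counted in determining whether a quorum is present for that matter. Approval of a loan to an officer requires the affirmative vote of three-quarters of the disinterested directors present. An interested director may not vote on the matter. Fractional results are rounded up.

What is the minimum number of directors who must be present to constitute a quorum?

8

1/3 of 22 = 7.33, rounded up to 8.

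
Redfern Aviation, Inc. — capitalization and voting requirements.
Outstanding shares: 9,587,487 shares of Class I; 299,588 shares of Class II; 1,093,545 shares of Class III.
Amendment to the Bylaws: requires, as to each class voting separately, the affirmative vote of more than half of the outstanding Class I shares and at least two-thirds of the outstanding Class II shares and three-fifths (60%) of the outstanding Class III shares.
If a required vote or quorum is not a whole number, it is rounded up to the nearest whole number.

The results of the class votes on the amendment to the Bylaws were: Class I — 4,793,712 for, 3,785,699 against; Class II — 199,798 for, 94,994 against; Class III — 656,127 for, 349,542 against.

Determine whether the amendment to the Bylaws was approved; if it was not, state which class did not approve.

Class I: a majority of 9587487 is 4793744; 4,793,744 required, 4,793,712 in favor — not approved.
Class II: 2/3 of 299588 = 199725.33, rounded up to 199726; 199,726 required, 199,798 in favor — approved.
Class III: 3/5 of 1093545 = 656127; 656,127 required, 656,127 in favor — approved.

Not approved — the Class I shares did not give the required vote.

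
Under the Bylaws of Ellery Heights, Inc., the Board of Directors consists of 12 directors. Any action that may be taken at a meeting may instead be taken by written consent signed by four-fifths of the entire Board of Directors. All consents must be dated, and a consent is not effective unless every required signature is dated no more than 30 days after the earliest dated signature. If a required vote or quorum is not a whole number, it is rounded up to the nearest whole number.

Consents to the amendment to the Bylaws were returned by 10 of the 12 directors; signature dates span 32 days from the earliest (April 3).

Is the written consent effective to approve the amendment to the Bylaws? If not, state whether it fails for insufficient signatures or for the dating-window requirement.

Signatures required: four-fifths of 12 — 4/5 of 12 = 9.60, rounded up to 10, so 10 needed; 10 signed. Sufficient.
Dating window: the latest signature is 32 days after the earliest; the limit is 30 days. Outside the window.

Not effective — dating-window requirement not satisfied.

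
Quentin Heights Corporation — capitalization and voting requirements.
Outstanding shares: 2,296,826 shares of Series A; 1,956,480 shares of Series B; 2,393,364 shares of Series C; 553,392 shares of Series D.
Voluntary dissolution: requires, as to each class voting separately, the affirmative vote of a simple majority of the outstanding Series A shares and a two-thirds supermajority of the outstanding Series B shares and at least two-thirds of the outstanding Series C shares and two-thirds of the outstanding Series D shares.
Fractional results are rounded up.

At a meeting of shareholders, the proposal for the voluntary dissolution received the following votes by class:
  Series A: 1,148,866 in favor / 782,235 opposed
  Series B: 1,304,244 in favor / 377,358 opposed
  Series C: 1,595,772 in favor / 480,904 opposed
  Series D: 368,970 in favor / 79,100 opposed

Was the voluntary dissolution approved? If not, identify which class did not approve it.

Not approved — the Series B shares did not give the required vote.

Series A: a majority of 2296826 is 1148414; 1,148,414 required, 1,148,866 in favor — approved.
Series B: 2/3 of 1956480 = 1304320; 1,304,320 required, 1,304,244 in favor — not approved.
Series C: 2/3 of 2393364 = 1595576; 1,595,576 required, 1,595,772 in favor — approved.
Series D: 2/3 of 553392 = 368928; 368,928 required, 368,970 in favor — approved.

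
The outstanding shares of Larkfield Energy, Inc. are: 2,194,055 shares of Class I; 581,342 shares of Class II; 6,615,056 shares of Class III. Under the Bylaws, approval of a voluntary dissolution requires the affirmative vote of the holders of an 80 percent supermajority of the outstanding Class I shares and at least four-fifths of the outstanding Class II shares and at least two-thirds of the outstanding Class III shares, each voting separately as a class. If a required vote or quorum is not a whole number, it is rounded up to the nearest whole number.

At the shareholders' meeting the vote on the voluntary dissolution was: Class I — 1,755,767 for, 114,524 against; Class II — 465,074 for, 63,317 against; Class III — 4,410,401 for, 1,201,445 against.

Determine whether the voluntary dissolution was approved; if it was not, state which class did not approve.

Approved — every class gave the required vote.

Class I: 4/5 of 2194055 = 1755244; 1,755,244 required, 1,755,767 in favor — approved.
Class II: 4/5 of 581342 = 465073.60, rounded up to 465074; 465,074 required, 465,074 in favor — approved.
Class III: 2/3 of 6615056 = 4410037.33, rounded up to 4410038; 4,410,038 required, 4,410,401 in favor — approved.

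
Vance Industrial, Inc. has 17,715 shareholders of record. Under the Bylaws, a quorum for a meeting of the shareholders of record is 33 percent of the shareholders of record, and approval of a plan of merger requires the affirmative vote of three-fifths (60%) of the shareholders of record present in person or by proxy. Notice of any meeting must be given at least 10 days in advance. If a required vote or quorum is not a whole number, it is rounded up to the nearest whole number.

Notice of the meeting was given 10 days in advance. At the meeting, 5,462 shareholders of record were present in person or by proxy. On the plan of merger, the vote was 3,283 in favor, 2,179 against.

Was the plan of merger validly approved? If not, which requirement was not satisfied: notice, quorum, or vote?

Notice: 10 days given; 10 required. Satisfied.
Quorum: 33% of 17,715 = 5,845.95, rounded up to 5,846; 5,462 present. Not satisfied.
Vote: requires three-fifths of those present (5,462); 3/5 of 5462 = 3277.20, rounded up to 3278, so 3,278 needed; 3,283 in favor. Satisfied.

Invalid — quorum requirement not satisfied.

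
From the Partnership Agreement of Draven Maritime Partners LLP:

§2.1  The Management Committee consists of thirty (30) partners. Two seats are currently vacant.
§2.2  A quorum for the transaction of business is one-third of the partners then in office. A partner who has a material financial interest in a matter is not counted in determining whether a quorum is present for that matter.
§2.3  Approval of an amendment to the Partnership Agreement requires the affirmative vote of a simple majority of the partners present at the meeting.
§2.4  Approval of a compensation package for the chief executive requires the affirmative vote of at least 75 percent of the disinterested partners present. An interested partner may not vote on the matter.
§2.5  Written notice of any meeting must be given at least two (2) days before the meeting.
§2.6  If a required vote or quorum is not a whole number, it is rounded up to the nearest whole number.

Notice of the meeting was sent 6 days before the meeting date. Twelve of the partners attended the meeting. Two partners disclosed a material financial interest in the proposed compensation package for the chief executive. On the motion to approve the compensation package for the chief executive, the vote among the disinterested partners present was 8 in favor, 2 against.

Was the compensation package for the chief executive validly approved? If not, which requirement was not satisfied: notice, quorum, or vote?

Valid — all requirements satisfied.

Notice: 6 days given; 2 required (6 ≥ 2). Satisfied.
Quorum: 12 present, but the 2 interested partners do not count, leaving 10. Quorum is 10. Satisfied.
Vote: the compensation package for the chief executive requires three-fourths of the disinterested partners present (12 − 2 = 10). 3/4 of 10 = 7.50, rounded up to 8, so 8 affirmative votes are needed; 8 voted in favor. Satisfied.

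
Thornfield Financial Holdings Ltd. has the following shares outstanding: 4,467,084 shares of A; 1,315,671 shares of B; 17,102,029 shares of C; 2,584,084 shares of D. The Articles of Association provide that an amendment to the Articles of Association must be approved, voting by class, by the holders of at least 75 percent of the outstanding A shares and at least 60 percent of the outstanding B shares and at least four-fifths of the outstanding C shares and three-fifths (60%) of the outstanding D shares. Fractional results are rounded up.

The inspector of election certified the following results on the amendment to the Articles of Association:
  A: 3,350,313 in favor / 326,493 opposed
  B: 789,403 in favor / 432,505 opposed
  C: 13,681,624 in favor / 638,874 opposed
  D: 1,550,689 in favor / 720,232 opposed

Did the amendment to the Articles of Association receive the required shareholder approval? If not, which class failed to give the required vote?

A: 3/4 of 4467084 = 3350313; 3,350,313 required, 3,350,313 in favor — approved.
B: 3/5 of 1315671 = 789402.60, rounded up to 789403; 789,403 required, 789,403 in favor — approved.
C: 4/5 of 17102029 = 13681623.20, rounded up to 13681624; 13,681,624 required, 13,681,624 in favor — approved.
D: 3/5 of 2584084 = 1550450.40, rounded up to 1550451; 1,550,451 required, 1,550,689 in favor — approved.

Approved — every class gave the required vote.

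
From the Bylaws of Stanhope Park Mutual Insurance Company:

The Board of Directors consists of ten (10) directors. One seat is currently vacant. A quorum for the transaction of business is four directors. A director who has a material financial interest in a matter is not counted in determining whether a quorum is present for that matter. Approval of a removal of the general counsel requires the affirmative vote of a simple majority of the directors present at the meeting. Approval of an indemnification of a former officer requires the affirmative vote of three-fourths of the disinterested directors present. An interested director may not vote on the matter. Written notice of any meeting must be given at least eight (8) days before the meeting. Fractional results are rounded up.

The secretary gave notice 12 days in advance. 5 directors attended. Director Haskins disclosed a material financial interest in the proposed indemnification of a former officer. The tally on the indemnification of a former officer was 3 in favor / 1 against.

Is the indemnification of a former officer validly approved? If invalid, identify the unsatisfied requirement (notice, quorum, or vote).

Notice: 12 days given; 8 required (12 ≥ 8). Satisfied.
Quorum: 5 present, but the 1 interested director does not count, leaving 4. Quorum is 4. Satisfied.
Vote: the indemnification of a former officer requires three-fourths of the disinterested directors present (5 − 1 = 4). 3/4 of 4 = 3, so 3 affirmative votes are needed; 3 voted in favor. Satisfied.

Valid — all requirements satisfied.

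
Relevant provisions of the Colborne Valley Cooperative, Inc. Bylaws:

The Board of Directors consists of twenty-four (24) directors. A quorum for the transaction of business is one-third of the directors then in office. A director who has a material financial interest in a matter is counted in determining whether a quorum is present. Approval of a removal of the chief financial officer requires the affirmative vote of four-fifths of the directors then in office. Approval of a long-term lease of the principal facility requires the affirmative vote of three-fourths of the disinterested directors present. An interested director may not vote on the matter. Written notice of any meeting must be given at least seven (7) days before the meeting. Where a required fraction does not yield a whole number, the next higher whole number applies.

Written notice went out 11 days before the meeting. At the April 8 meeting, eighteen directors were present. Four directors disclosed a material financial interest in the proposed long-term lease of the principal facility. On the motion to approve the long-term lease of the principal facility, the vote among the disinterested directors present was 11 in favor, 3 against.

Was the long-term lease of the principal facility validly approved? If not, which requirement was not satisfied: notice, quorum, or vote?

Notice: 11 days given; 7 required (11 ≥ 7). Satisfied.
Quorum: 18 present (interested directors count toward quorum); quorum is 8. Satisfied.
Vote: the long-term lease of the principal facility requires three-fourths of the disinterested directors present (18 − 4 = 14). 3/4 of 14 = 10.50, rounded up to 11, so 11 affirmative votes are needed; 11 voted in favor. Satisfied.

Valid — all requirements satisfied.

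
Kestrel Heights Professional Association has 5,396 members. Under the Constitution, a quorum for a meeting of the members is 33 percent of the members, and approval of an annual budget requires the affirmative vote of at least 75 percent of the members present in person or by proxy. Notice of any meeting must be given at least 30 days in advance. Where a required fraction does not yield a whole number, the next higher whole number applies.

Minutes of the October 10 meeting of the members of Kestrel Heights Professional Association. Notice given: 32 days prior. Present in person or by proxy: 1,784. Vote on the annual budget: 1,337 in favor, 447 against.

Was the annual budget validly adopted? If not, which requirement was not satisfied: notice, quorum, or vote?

Notice: 32 days given; 30 required. Satisfied.
Quorum: 33% of 5,396 = 1,780.68, rounded up to 1,781; 1,784 present. Satisfied.
Vote: requires three-fourths of those present (1,784); 3/4 of 1784 = 1338, so 1,338 needed; 1,337 in favor. Not satisfied.

Invalid — vote requirement not satisfied.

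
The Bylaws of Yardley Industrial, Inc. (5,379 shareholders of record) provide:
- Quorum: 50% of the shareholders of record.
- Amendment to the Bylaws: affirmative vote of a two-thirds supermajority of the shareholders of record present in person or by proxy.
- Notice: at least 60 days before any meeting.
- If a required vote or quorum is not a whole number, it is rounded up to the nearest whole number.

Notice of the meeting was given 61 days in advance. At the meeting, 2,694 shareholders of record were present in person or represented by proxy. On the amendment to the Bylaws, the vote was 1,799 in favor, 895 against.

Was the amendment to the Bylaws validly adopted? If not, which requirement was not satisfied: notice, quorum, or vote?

Valid — all requirements satisfied.

Notice: 61 days given; 60 required. Satisfied.
Quorum: 50% of 5,379 = 2,689.50, rounded up to 2,690; 2,694 present. Satisfied.
Vote: requires two-thirds of those present (2,694); 2/3 of 2694 = 1796, so 1,796 needed; 1,799 in favor. Satisfied.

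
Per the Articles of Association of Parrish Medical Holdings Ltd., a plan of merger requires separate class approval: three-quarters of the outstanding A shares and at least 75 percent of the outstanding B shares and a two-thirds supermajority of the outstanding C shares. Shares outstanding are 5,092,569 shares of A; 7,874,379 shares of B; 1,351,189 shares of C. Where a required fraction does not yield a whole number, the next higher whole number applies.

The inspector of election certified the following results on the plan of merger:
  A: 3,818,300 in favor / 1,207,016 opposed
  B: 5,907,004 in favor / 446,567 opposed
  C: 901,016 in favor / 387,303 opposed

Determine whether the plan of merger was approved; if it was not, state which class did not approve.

Not approved — the A shares did not give the required vote.

A: 3/4 of 5092569 = 3819426.75, rounded up to 3819427; 3,819,427 required, 3,818,300 in favor — not approved.
B: 3/4 of 7874379 = 5905784.25, rounded up to 5905785; 5,905,785 required, 5,907,004 in favor — approved.
C: 2/3 of 1351189 = 900792.67, rounded up to 900793; 900,793 required, 901,016 in favor — approved.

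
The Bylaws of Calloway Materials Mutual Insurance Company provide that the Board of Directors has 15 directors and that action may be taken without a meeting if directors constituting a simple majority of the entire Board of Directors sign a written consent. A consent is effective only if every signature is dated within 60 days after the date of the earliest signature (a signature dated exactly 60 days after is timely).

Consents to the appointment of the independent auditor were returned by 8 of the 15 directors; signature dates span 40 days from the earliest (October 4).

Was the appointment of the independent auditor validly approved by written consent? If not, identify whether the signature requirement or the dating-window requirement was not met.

Signatures required: a simple majority of 15 — a majority of 15 is 8, so 8 needed; 8 signed. Sufficient.
Dating window: the latest signature is 40 days after the earliest; the limit is 60 days. Within the window.

Effective — both the signature and dating-window requirements are satisfied.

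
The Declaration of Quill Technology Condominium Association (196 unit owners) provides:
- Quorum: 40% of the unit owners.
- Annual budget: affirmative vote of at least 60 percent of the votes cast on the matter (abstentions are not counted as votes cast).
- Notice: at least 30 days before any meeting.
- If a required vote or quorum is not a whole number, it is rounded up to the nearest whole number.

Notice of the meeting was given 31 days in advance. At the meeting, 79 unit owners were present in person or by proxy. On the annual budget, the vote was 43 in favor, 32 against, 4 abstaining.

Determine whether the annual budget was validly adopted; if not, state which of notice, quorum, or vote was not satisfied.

Notice: 31 days given; 30 required. Satisfied.
Quorum: 40% of 196 = 78.40, rounded up to 79; 79 present. Satisfied.
Vote: requires three-fifths of the votes cast (79 − 4 abstaining = 75); 3/5 of 75 = 45, so 45 needed; 43 in favor. Not satisfied.

Invalid — vote requirement not satisfied.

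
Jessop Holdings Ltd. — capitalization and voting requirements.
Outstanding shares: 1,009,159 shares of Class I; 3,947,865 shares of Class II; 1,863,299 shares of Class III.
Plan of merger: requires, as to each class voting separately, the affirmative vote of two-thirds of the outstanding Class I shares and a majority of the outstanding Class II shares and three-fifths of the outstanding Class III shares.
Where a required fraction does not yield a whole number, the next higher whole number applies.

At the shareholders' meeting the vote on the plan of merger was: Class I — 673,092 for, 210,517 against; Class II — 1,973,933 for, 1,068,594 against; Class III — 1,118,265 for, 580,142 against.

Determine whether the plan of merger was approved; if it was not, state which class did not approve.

Class I: 2/3 of 1009159 = 672772.67, rounded up to 672773; 672,773 required, 673,092 in favor — approved.
Class II: a majority of 3947865 is 1973933; 1,973,933 required, 1,973,933 in favor — approved.
Class III: 3/5 of 1863299 = 1117979.40, rounded up to 1117980; 1,117,980 required, 1,118,265 in favor — approved.

Approved — every class gave the required vote.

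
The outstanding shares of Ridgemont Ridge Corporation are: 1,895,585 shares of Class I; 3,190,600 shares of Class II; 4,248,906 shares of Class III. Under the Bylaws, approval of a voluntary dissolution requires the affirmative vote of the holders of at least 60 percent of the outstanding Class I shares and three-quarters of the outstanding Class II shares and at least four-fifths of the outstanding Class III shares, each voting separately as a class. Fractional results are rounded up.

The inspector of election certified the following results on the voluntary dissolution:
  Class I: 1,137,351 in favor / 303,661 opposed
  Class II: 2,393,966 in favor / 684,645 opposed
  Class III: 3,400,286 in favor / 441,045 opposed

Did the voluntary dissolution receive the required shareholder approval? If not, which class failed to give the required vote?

Approved — every class gave the required vote.

Class I: 3/5 of 1895585 = 1137351; 1,137,351 required, 1,137,351 in favor — approved.
Class II: 3/4 of 3190600 = 2392950; 2,392,950 required, 2,393,966 in favor — approved.
Class III: 4/5 of 4248906 = 3399124.80, rounded up to 3399125; 3,399,125 required, 3,400,286 in favor — approved.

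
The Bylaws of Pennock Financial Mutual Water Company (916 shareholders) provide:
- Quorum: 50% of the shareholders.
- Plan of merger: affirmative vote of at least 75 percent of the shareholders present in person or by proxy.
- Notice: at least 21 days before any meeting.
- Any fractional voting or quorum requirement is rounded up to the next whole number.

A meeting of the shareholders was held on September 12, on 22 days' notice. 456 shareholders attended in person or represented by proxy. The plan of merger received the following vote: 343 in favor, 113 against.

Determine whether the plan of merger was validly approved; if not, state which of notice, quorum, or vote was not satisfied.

Notice: 22 days given; 21 required. Satisfied.
Quorum: 50% of 916 = 458; 456 present. Not satisfied.
Vote: requires three-fourths of those present (456); 3/4 of 456 = 342, so 342 needed; 343 in favor. Satisfied.

Invalid — quorum requirement not satisfied.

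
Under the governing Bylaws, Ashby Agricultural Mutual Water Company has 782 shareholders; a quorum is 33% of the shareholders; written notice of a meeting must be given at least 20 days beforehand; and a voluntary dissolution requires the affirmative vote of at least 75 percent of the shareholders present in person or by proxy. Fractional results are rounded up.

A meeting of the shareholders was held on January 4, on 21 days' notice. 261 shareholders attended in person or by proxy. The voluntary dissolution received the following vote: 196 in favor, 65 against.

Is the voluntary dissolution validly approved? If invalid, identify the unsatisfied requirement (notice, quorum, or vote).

Valid — all requirements satisfied.

Notice: 21 days given; 20 required. Satisfied.
Quorum: 33% of 782 = 258.06, rounded up to 259; 261 present. Satisfied.
Vote: requires three-fourths of those present (261); 3/4 of 261 = 195.75, rounded up to 196, so 196 needed; 196 in favor. Satisfied.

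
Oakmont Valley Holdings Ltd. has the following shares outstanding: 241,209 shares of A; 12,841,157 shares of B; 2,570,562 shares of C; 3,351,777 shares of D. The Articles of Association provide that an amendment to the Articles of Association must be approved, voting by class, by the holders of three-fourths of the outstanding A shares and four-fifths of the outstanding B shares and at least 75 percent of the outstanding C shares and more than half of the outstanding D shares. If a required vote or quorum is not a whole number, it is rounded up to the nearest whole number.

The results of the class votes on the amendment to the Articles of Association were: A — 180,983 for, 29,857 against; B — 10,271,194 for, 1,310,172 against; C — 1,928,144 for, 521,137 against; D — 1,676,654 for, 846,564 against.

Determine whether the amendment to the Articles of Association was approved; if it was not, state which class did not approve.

A: 3/4 of 241209 = 180906.75, rounded up to 180907; 180,907 required, 180,983 in favor — approved.
B: 4/5 of 12841157 = 10272925.60, rounded up to 10272926; 10,272,926 required, 10,271,194 in favor — not approved.
C: 3/4 of 2570562 = 1927921.50, rounded up to 1927922; 1,927,922 required, 1,928,144 in favor — approved.
D: a majority of 3351777 is 1675889; 1,675,889 required, 1,676,654 in favor — approved.

Not approved — the B shares did not give the required vote.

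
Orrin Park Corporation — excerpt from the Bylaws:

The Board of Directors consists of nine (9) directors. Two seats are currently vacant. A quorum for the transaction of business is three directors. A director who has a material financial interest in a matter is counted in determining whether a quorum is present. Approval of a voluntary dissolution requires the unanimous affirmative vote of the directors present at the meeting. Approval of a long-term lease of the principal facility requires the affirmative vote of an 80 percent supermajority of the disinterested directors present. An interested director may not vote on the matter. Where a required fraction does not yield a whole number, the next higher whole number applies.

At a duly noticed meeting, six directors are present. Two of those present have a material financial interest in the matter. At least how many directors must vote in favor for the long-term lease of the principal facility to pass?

The long-term lease of the principal facility requires four-fifths of the disinterested directors present (6 − 2 = 4).
4/5 of 4 = 3.20, rounded up to 4.

4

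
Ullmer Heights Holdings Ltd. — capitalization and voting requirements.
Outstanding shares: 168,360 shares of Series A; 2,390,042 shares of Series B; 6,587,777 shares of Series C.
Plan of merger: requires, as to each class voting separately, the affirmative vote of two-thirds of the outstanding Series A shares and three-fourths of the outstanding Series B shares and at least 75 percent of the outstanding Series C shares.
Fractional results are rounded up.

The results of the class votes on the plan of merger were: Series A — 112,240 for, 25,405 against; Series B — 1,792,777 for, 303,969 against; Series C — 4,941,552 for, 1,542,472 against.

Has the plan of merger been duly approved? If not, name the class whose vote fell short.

Series A: 2/3 of 168360 = 112240; 112,240 required, 112,240 in favor — approved.
Series B: 3/4 of 2390042 = 1792531.50, rounded up to 1792532; 1,792,532 required, 1,792,777 in favor — approved.
Series C: 3/4 of 6587777 = 4940832.75, rounded up to 4940833; 4,940,833 required, 4,941,552 in favor — approved.

Approved — every class gave the required vote.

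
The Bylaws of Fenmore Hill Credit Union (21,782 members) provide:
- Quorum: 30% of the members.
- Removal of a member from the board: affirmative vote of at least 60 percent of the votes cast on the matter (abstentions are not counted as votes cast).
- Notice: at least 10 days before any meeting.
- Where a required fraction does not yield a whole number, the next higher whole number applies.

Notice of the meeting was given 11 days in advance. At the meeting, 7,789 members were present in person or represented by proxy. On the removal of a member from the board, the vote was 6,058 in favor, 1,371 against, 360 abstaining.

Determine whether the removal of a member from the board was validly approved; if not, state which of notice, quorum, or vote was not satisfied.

Notice: 11 days given; 10 required. Satisfied.
Quorum: 30% of 21,782 = 6,534.60, rounded up to 6,535; 7,789 present. Satisfied.
Vote: requires three-fifths of the votes cast (7,789 − 360 abstaining = 7,429); 3/5 of 7429 = 4457.40, rounded up to 4458, so 4,458 needed; 6,058 in favor. Satisfied.

Valid — all requirements satisfied.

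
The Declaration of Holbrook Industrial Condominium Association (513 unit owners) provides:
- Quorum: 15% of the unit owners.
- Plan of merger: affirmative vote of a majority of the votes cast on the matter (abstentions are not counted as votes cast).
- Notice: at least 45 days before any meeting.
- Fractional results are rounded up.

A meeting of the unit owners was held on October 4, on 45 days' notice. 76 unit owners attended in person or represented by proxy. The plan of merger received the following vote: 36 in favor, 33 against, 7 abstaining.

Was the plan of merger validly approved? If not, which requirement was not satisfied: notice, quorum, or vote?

Invalid — quorum requirement not satisfied.

Notice: 45 days given; 45 required. Satisfied.
Quorum: 15% of 513 = 76.95, rounded up to 77; 76 present. Not satisfied.
Vote: requires a majority of the votes cast (76 − 7 abstaining = 69); a majority of 69 is 35, so 35 needed; 36 in favor. Satisfied.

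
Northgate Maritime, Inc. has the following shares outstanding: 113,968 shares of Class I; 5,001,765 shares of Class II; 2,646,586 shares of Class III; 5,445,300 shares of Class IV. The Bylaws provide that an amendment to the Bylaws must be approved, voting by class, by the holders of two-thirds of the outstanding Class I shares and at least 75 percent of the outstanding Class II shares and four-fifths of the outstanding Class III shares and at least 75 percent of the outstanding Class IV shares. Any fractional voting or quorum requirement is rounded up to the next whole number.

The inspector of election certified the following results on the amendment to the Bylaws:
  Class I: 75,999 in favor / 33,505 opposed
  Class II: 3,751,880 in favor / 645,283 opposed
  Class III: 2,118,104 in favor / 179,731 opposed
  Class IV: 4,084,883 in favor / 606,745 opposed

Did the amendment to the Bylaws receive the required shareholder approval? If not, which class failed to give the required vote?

Approved — every class gave the required vote.

Class I: 2/3 of 113968 = 75978.67, rounded up to 75979; 75,979 required, 75,999 in favor — approved.
Class II: 3/4 of 5001765 = 3751323.75, rounded up to 3751324; 3,751,324 required, 3,751,880 in favor — approved.
Class III: 4/5 of 2646586 = 2117268.80, rounded up to 2117269; 2,117,269 required, 2,118,104 in favor — approved.
Class IV: 3/4 of 5445300 = 4083975; 4,083,975 required, 4,084,883 in favor — approved.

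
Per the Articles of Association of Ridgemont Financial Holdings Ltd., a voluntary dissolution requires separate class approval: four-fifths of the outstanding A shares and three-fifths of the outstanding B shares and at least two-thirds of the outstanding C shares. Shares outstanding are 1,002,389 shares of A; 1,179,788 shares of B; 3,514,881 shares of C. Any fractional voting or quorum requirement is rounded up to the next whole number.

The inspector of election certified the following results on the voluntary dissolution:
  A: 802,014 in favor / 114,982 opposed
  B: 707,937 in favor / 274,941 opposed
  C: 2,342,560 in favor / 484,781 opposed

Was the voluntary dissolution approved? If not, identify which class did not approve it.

A: 4/5 of 1002389 = 801911.20, rounded up to 801912; 801,912 required, 802,014 in favor — approved.
B: 3/5 of 1179788 = 707872.80, rounded up to 707873; 707,873 required, 707,937 in favor — approved.
C: 2/3 of 3514881 = 2343254; 2,343,254 required, 2,342,560 in favor — not approved.

Not approved — the C shares did not give the required vote.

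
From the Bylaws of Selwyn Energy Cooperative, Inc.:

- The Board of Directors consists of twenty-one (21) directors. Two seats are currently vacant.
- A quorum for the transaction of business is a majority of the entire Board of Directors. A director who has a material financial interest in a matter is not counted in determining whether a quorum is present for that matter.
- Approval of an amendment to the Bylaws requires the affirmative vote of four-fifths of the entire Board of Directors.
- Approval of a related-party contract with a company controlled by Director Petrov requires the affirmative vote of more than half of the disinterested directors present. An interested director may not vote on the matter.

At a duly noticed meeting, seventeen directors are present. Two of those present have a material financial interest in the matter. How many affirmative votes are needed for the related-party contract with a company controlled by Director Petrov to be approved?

The related-party contract with a company controlled by Director Petrov requires a majority of the disinterested directors present (17 − 2 = 15).
A majority of 15 is 8.

8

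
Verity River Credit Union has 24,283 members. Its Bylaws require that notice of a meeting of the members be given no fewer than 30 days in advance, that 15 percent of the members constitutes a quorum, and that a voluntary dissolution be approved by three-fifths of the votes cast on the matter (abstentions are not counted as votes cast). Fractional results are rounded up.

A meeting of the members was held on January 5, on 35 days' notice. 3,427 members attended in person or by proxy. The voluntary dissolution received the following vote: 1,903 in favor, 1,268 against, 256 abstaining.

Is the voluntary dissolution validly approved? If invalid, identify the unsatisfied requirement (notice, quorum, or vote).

Notice: 35 days given; 30 required. Satisfied.
Quorum: 15% of 24,283 = 3,642.45, rounded up to 3,643; 3,427 present. Not satisfied.
Vote: requires three-fifths of the votes cast (3,427 − 256 abstaining = 3,171); 3/5 of 3171 = 1902.60, rounded up to 1903, so 1,903 needed; 1,903 in favor. Satisfied.

Invalid — quorum requirement not satisfied.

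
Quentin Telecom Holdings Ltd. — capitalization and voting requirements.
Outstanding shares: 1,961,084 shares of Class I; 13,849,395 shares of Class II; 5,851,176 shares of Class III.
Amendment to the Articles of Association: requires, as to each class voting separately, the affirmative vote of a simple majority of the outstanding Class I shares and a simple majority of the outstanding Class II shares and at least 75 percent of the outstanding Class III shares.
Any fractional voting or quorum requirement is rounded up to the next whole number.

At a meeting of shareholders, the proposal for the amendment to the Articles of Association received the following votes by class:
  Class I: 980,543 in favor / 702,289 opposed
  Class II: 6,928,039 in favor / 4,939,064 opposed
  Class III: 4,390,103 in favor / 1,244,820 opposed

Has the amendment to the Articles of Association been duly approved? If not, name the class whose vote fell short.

Approved — every class gave the required vote.

Class I: a majority of 1961084 is 980543; 980,543 required, 980,543 in favor — approved.
Class II: a majority of 13849395 is 6924698; 6,924,698 required, 6,928,039 in favor — approved.
Class III: 3/4 of 5851176 = 4388382; 4,388,382 required, 4,390,103 in favor — approved.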